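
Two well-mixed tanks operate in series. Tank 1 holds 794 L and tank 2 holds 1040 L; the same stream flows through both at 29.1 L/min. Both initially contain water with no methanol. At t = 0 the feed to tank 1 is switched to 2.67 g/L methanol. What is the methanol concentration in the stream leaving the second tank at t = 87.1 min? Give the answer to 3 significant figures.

Time constants: τᵢ = Vᵢ/Q for each well-mixed tank.
τ₁ = 794/29.1 = 27.285 min; τ₂ = 1040/29.1 = 35.739 min.
Tank 1: C₁ = C_in(1 − e^(−t/τ₁)). Tank 2 (τ₁ ≠ τ₂): C₂ = C_in[1 − (τ₁ e^(−t/τ₁) − τ₂ e^(−t/τ₂))/(τ₁ − τ₂)].
At t = 87.1: e^(−t/τ₁) = 0.041081, e^(−t/τ₂) = 0.087412.
C₂ = 2.67·[1 − (27.285·0.041081 − 35.739·0.087412)/(-8.4536)] = 2.67·0.76305 = 2.0373 g/L.

2.04 g/L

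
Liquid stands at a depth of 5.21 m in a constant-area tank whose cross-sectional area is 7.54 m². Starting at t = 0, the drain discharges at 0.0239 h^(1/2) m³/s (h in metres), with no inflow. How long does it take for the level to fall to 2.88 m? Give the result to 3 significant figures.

369 s

Accumulation of liquid (constant cross-section A): A dh/dt = −0.0239 √h.
This is separable: 2 d(√h)/dt = −0.0239/A, so √h = √h₀ − (0.0239/(2A)) t.
t = 2A(√h₀ − √h)/0.0239 = 2·7.54·(√5.21 − √2.88)/0.0239
  = 15.080 × (2.2825 − 1.6971) / 0.0239 = 369.42 s.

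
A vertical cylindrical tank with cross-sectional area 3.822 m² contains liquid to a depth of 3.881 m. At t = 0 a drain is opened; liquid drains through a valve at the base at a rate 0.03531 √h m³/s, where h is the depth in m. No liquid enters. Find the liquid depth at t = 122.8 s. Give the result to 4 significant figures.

1.968 m

With no inflow, A dh/dt = −0.03531 √h.
Separate and integrate: 2(√h − √h₀) = −(0.03531/A) t.
√h = √3.881 − 0.03531·122.8/(2·3.822) = 1.97003 − 0.567251 = 1.40277.
h = 1.40277² = 1.96778 m.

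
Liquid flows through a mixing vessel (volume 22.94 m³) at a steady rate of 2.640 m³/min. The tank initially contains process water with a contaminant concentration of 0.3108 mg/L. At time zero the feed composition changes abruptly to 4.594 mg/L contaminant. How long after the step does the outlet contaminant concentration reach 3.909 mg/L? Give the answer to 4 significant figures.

15.93 min

Species balance: V dC/dt = Q(C_in − C) ⇒ τ = V/Q = 8.68939 min.
C(t) = C_in + (C₀ − C_in) e^(−t/τ). Set C = 3.909 and solve for t:
e^(−t/τ) = (C − C_in)/(C₀ − C_in) = (3.909 − 4.594)/(0.3108 − 4.594) = 0.159927
t = −τ ln(…) = 8.68939 × 1.83304 = 15.9280 min.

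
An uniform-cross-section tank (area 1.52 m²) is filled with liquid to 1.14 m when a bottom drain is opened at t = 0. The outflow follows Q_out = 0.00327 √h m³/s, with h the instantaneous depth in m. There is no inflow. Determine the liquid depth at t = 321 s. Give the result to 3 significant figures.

With no inflow, A dh/dt = −0.00327 √h.
Separate and integrate: 2(√h − √h₀) = −(0.00327/A) t.
√h = √1.14 − 0.00327·321/(2·1.52) = 1.0677 − 0.34529 = 0.72242.
h = 0.72242² = 0.52189 m.

0.522 m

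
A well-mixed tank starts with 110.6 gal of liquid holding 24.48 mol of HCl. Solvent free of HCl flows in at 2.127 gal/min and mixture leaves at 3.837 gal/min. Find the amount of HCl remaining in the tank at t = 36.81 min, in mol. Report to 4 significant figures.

3.701 mol

Total volume: dV/dt = Q_in − Q_out = -1.71000 gal/min, so V(t) = 110.6 − 1.71000 t and V(36.81) = 47.6549 gal.
Species balance (pure solvent in): dm/dt = −Q_out · m/V(t).
dm/m = −Q_out dt/(V₀ − 1.71000 t); integrating gives ln(m/m₀) = −(Q_out/(Q_in−Q_out)) ln(V/V₀).
m = m₀ (V₀/V)^(Q_out/(Q_in−Q_out)) = 24.48 × (110.6/47.6549)^(-2.24386) = 3.70126 mol.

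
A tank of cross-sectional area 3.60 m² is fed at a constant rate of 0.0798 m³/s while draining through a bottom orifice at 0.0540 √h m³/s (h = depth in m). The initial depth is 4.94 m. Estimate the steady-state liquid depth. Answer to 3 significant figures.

2.18 m

A dh/dt = Q_in − 0.0540 √h. Steady state requires inflow = outflow:
Q_in = 0.0540 √h_ss ⇒ √h_ss = 0.0798/0.0540 = 1.4778.
h_ss = 1.4778² = 2.1838 m. (Since h₀ = 4.94 m > h_ss, the level will fall toward this value.)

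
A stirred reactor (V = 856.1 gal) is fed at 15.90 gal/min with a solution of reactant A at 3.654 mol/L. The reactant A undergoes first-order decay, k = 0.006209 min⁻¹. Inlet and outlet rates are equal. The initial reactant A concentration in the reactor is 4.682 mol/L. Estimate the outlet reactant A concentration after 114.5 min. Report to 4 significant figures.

2.852 mol/L

Species balance: V dC/dt = Q C_in − Q C − k V C.
This is linear with rate a = Q/V + k = 0.0247816 min⁻¹.
C_ss = Q C_in/(Q + kV) = 2.73849 mol/L; C(t) = C_ss + (C₀ − C_ss) e^(−a t).
C(114.5) = 2.73849 + (1.94351)·e^(−0.0247816·114.5) = 2.73849 + (1.94351)·0.0585723 = 2.85233 mol/L.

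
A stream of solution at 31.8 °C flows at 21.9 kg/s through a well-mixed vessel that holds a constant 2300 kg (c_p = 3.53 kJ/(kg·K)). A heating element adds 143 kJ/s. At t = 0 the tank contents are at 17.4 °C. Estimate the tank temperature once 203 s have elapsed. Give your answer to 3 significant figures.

31.3 °C

M c_p dT/dt = ṁ c_p (T_in − T) + Q̇.
Rearrange: dT/dt = (T_ss − T)/τ with τ = M/ṁ = 105.02 s and T_ss = T_in + Q̇/(ṁ c_p) = 33.650 °C.
This is linear first-order; T(t) = T_ss + (T₀ − T_ss) e^(−t/τ).
T(203) = 33.650 + (-16.250)·e^(−203/105.02) = 33.650 + (-16.250)·0.14473 = 31.298 °C.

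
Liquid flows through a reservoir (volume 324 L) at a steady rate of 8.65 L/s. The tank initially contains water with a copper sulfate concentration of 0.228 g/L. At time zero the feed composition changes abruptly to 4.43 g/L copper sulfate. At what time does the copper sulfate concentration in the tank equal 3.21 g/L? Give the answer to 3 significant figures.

46.3 s

Species balance: V dC/dt = Q(C_in − C) ⇒ τ = V/Q = 37.457 s.
C(t) = C_in + (C₀ − C_in) e^(−t/τ). Set C = 3.21 and solve for t:
e^(−t/τ) = (C − C_in)/(C₀ − C_in) = (3.21 − 4.43)/(0.228 − 4.43) = 0.29034
t = −τ ln(…) = 37.457 × 1.2367 = 46.323 s.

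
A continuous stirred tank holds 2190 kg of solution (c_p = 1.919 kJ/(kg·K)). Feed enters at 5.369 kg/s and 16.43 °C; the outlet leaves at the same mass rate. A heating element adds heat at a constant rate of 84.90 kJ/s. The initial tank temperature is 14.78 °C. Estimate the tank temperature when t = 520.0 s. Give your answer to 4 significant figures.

M c_p dT/dt = ṁ c_p (T_in − T) + Q̇.
Rearrange: dT/dt = (T_ss − T)/τ with τ = M/ṁ = 407.897 s and T_ss = T_in + Q̇/(ṁ c_p) = 24.6702 °C.
T approaches T_ss exponentially: T(t) = T_ss + (T₀ − T_ss) e^(−t/τ).
T(520.0) = 24.6702 + (-9.89023)·e^(−520.0/407.897) = 24.6702 + (-9.89023)·0.279478 = 21.9061 °C.

21.91 °C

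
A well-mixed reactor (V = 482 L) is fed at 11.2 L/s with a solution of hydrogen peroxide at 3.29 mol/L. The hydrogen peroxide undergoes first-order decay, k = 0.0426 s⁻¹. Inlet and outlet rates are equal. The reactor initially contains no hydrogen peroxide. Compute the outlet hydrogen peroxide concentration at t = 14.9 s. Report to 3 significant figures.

Species balance: V dC/dt = Q C_in − Q C − k V C.
This is linear with rate a = Q/V + k = 0.065837 s⁻¹.
C_ss = Q C_in/(Q + kV) = 1.1612 mol/L; C(t) = C_ss + (C₀ − C_ss) e^(−a t).
C(14.9) = 1.1612 + (-1.1612)·e^(−0.065837·14.9) = 1.1612 + (-1.1612)·0.37495 = 0.72580 mol/L.

0.726 mol/L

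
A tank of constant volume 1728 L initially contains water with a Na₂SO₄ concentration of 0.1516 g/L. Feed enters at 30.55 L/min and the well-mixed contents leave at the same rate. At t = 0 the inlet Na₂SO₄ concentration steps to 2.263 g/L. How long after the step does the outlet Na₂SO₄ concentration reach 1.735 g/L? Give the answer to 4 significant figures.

Species balance: V dC/dt = Q(C_in − C) ⇒ τ = V/Q = 56.5630 min.
C(t) = C_in + (C₀ − C_in) e^(−t/τ). Set C = 1.735 and solve for t:
e^(−t/τ) = (C − C_in)/(C₀ − C_in) = (1.735 − 2.263)/(0.1516 − 2.263) = 0.250071
t = −τ ln(…) = 56.5630 × 1.38601 = 78.3969 min.

78.40 min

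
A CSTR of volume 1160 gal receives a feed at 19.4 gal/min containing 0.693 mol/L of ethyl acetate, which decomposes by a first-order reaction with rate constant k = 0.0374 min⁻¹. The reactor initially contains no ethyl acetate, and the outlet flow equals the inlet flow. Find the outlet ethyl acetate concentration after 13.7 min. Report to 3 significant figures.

0.112 mol/L

Accumulation = in − out − consumed: V dC/dt = Q C_in − Q C − k V C.
dC/dt = (Q/V) C_in − (Q/V + k) C; effective rate a = Q/V + k = 0.016724 + 0.0374 = 0.054124 min⁻¹.
C_ss = Q C_in/(Q + kV) = 0.21413 mol/L; C(t) = C_ss + (C₀ − C_ss) e^(−a t).
C(13.7) = 0.21413 + (-0.21413)·e^(−0.054124·13.7) = 0.21413 + (-0.21413)·0.47640 = 0.11212 mol/L.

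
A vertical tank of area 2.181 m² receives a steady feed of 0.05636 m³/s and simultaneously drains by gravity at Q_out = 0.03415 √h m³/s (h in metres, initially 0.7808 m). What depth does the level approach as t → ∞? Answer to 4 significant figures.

A dh/dt = Q_in − 0.03415 √h. Steady state requires inflow = outflow:
Q_in = 0.03415 √h_ss ⇒ √h_ss = 0.05636/0.03415 = 1.65037.
h_ss = 1.65037² = 2.72371 m. (Since h₀ = 0.7808 m < h_ss, the level will rise toward this value.)

2.724 m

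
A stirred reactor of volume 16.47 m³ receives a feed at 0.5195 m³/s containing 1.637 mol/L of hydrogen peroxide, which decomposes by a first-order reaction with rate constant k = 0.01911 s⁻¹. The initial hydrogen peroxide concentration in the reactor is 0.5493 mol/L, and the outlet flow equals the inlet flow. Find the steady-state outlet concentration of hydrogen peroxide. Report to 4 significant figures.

1.019 mol/L

Species balance: V dC/dt = Q C_in − Q C − k V C.
Steady state (dC/dt = 0): C_ss = Q C_in/(Q + kV) = C_in/(1 + kV/Q).
C_ss = 0.5195·1.637/(0.5195 + 0.01911·16.47) = 0.850421/0.834242 = 1.01939 mol/L.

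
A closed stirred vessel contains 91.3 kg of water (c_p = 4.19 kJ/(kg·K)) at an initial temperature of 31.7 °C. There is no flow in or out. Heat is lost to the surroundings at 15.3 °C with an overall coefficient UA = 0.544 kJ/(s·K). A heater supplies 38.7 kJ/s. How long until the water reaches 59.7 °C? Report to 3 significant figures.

504 s

Lumped-capacitance energy balance: M c_p dT/dt = UA(T_amb − T) + Q̇.
τ = M c_p/UA = 703.21 s; T_ss = T_amb + Q̇/UA = 15.3 + 38.7/0.544 = 86.440 °C.
T(t) = T_ss + (T₀ − T_ss)e^(−t/τ); set T = 59.7:
t = −τ ln[(T − T_ss)/(T₀ − T_ss)] = −703.21 · ln(0.48849) = 503.81 s.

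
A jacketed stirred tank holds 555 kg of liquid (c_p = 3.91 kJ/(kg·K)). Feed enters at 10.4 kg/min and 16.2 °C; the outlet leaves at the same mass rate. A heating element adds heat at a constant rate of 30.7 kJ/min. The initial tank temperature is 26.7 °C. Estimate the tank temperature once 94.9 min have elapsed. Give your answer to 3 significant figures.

Energy balance: M c_p dT/dt = ṁ c_p (T_in − T) + 30.7.
τ = M/ṁ = 53.365 min; T_ss = T_in + Q̇/(ṁ c_p) = 16.2 + 30.7/(10.4·3.91) = 16.955 °C.
This is linear first-order; T(t) = T_ss + (T₀ − T_ss) e^(−t/τ).
T(94.9) = 16.955 + (9.7450)·e^(−94.9/53.365) = 16.955 + (9.7450)·0.16892 = 18.601 °C.

18.6 °C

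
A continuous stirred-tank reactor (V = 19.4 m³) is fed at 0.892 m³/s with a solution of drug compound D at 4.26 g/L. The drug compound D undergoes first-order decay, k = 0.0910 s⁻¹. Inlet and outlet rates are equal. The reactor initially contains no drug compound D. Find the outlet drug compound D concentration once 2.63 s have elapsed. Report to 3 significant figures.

V dC/dt = Q(C_in − C) − k V C.
This is linear with rate a = Q/V + k = 0.13698 s⁻¹.
C_ss = Q C_in/(Q + kV) = 1.4299 g/L; C(t) = C_ss + (C₀ − C_ss) e^(−a t).
C(2.63) = 1.4299 + (-1.4299)·e^(−0.13698·2.63) = 1.4299 + (-1.4299)·0.69750 = 0.43256 g/L.

0.433 g/L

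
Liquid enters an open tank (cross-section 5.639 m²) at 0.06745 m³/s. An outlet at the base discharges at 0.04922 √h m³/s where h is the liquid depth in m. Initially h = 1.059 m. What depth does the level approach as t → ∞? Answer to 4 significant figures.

Accumulation of liquid (constant cross-section A): A dh/dt = Q_in − 0.04922 √h. At steady state dh/dt = 0:
Q_in = 0.04922 √h_ss ⇒ √h_ss = 0.06745/0.04922 = 1.37038.
h_ss = 1.37038² = 1.87794 m. (Since h₀ = 1.059 m < h_ss, the level will rise toward this value.)

1.878 m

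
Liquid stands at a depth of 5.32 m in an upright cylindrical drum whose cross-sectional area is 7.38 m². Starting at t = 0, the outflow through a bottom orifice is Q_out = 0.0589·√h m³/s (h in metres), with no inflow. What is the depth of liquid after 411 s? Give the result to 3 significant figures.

With no inflow, A dh/dt = −0.0589 √h.
∫ h^(−1/2) dh = −(0.0589/A) ∫ dt, giving 2√h = 2√h₀ − (0.0589/A) t.
√h = √5.32 − 0.0589·411/(2·7.38) = 2.3065 − 1.6401 = 0.66641.
h = 0.66641² = 0.44410 m.

0.444 m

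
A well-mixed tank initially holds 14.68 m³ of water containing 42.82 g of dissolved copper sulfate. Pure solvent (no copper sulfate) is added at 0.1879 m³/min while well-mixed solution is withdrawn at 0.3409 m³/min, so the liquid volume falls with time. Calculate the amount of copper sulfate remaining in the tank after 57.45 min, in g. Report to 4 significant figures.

5.597 g

Total volume: dV/dt = Q_in − Q_out = -0.153000 m³/min, so V(t) = 14.68 − 0.153000 t and V(57.45) = 5.89015 m³.
Solute balance: dm/dt = 0 − Q_out C = −Q_out m/V(t).
Separate: dm/m = −Q_out dt/V(t) ⇒ ln(m/m₀) = −(Q_out/(Q_in−Q_out)) ln(V/V₀).
m = m₀ (V₀/V)^(Q_out/(Q_in−Q_out)) = 42.82 × (14.68/5.89015)^(-2.22810) = 5.59733 g.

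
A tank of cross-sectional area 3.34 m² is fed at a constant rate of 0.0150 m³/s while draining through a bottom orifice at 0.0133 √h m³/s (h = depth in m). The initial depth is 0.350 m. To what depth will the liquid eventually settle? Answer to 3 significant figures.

1.27 m

Level balance: A dh/dt = 0.0150 − 0.0133 √h. Setting dh/dt = 0:
Q_in = 0.0133 √h_ss ⇒ √h_ss = 0.0150/0.0133 = 1.1278.
h_ss = 1.1278² = 1.2720 m. (Since h₀ = 0.350 m < h_ss, the level will rise toward this value.)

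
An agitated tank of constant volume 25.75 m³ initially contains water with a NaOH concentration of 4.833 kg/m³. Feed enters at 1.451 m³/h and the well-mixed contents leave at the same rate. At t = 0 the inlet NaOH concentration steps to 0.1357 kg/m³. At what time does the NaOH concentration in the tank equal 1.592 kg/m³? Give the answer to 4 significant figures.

20.78 h

Mass balance on the solute (V constant): V dC/dt = Q(C_in − C), so τ = V/Q = 17.7464 h.
C(t) = C_in + (C₀ − C_in) e^(−t/τ). Set C = 1.592 and solve for t:
e^(−t/τ) = (C − C_in)/(C₀ − C_in) = (1.592 − 0.1357)/(4.833 − 0.1357) = 0.310029
t = −τ ln(…) = 17.7464 × 1.17109 = 20.7826 h.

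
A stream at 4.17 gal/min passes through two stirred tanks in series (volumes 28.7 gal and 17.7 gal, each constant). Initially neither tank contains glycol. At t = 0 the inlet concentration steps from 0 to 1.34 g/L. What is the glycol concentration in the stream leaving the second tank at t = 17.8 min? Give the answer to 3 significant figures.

Each tank obeys Vᵢ dCᵢ/dt = Q(Cᵢ₋₁ − Cᵢ), so τᵢ = Vᵢ/Q.
τ₁ = 28.7/4.17 = 6.8825 min; τ₂ = 17.7/4.17 = 4.2446 min.
Solving the cascade with C₁(0)=C₂(0)=0 gives C₂(t) = C_in[1 − (τ₁ e^(−t/τ₁) − τ₂ e^(−t/τ₂))/(τ₁ − τ₂)].
At t = 17.8: e^(−t/τ₁) = 0.075300, e^(−t/τ₂) = 0.015092.
C₂ = 1.34·[1 − (6.8825·0.075300 − 4.2446·0.015092)/(2.6379)] = 1.34·0.82782 = 1.1093 g/L.

1.11 g/L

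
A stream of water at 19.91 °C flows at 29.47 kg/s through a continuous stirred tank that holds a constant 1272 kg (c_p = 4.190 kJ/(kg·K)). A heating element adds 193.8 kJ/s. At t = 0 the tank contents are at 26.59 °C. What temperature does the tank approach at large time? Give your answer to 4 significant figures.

M c_p dT/dt = ṁ c_p (T_in − T) + Q̇.
At steady state dT/dt = 0 ⇒ T_ss = T_in + Q̇/(ṁ c_p) = 19.91 + 193.8/(29.47·4.190) = 21.4795 °C.

21.48 °C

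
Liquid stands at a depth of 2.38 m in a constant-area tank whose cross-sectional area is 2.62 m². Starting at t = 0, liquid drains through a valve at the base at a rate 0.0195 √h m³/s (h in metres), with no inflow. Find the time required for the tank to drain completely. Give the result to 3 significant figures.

A dh/dt = −Q_out = −0.0195 √h.
Separate and integrate: 2(√h − √h₀) = −(0.0195/A) t.
Tank is empty when √h = 0: t_empty = 2A√h₀/0.0195.
t_empty = 2·2.62·√2.38/0.0195 = 5.2400·1.5427/0.0195 = 414.56 s.

415 s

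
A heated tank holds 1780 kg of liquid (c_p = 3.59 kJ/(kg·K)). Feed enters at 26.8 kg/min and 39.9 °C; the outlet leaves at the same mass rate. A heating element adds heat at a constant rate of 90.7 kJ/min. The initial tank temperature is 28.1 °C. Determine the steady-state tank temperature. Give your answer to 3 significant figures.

M c_p dT/dt = ṁ c_p (T_in − T) + Q̇.
At steady state dT/dt = 0 ⇒ T_ss = T_in + Q̇/(ṁ c_p) = 39.9 + 90.7/(26.8·3.59) = 40.843 °C.

40.8 °C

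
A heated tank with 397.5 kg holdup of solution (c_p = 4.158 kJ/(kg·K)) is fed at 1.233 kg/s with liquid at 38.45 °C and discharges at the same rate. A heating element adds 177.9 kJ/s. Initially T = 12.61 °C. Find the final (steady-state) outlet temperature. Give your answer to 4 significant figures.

73.15 °C

M c_p dT/dt = ṁ c_p (T_in − T) + Q̇.
At steady state dT/dt = 0 ⇒ T_ss = T_in + Q̇/(ṁ c_p) = 38.45 + 177.9/(1.233·4.158) = 73.1499 °C.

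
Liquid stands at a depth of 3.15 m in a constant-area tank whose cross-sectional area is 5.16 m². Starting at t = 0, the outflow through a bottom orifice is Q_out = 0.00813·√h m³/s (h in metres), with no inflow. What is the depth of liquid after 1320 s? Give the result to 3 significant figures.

A dh/dt = −Q_out = −0.00813 √h.
This is separable: 2 d(√h)/dt = −0.00813/A, so √h = √h₀ − (0.00813/(2A)) t.
√h = √3.15 − 0.00813·1320/(2·5.16) = 1.7748 − 1.0399 = 0.73494.
h = 0.73494² = 0.54014 m.

0.540 m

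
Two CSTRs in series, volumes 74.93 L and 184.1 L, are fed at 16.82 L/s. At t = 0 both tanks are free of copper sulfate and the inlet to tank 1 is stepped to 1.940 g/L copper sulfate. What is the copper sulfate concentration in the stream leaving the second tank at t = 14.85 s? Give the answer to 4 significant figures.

1.145 g/L

Each tank obeys Vᵢ dCᵢ/dt = Q(Cᵢ₋₁ − Cᵢ), so τᵢ = Vᵢ/Q.
τ₁ = 74.93/16.82 = 4.45482 s; τ₂ = 184.1/16.82 = 10.9453 s.
Tank 1: C₁ = C_in(1 − e^(−t/τ₁)). Tank 2 (τ₁ ≠ τ₂): C₂ = C_in[1 − (τ₁ e^(−t/τ₁) − τ₂ e^(−t/τ₂))/(τ₁ − τ₂)].
At t = 14.85: e^(−t/τ₁) = 0.0356691, e^(−t/τ₂) = 0.257497.
C₂ = 1.940·[1 − (4.45482·0.0356691 − 10.9453·0.257497)/(-6.49049)] = 1.940·0.590249 = 1.14508 g/L.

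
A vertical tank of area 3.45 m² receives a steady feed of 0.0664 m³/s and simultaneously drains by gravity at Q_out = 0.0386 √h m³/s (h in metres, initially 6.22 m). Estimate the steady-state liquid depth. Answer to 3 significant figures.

2.96 m

Level balance: A dh/dt = 0.0664 − 0.0386 √h. Setting dh/dt = 0:
Q_in = 0.0386 √h_ss ⇒ √h_ss = 0.0664/0.0386 = 1.7202.
h_ss = 1.7202² = 2.9591 m. (Since h₀ = 6.22 m > h_ss, the level will fall toward this value.)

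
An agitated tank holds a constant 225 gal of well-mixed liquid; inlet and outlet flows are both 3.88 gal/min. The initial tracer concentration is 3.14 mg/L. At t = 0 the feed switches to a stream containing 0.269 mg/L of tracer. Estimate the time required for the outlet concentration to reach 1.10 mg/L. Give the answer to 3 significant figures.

71.9 min

Species balance: V dC/dt = Q(C_in − C) ⇒ τ = V/Q = 57.990 min.
C(t) = C_in + (C₀ − C_in) e^(−t/τ). Set C = 1.10 and solve for t:
e^(−t/τ) = (C − C_in)/(C₀ − C_in) = (1.10 − 0.269)/(3.14 − 0.269) = 0.28945
t = −τ ln(…) = 57.990 × 1.2398 = 71.895 min.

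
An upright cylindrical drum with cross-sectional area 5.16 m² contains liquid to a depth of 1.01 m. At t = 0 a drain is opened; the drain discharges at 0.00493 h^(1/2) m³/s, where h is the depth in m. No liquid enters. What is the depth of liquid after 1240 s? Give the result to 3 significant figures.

0.170 m

A dh/dt = −Q_out = −0.00493 √h.
∫ h^(−1/2) dh = −(0.00493/A) ∫ dt, giving 2√h = 2√h₀ − (0.00493/A) t.
√h = √1.01 − 0.00493·1240/(2·5.16) = 1.0050 − 0.59236 = 0.41262.
h = 0.41262² = 0.17026 m.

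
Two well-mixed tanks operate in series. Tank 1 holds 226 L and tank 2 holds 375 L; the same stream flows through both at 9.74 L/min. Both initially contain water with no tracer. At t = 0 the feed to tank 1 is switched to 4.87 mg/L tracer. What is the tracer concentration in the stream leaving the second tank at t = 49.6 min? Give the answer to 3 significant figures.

Time constants: τᵢ = Vᵢ/Q for each well-mixed tank.
τ₁ = 226/9.74 = 23.203 min; τ₂ = 375/9.74 = 38.501 min.
Tank 1: C₁ = C_in(1 − e^(−t/τ₁)). Tank 2 (τ₁ ≠ τ₂): C₂ = C_in[1 − (τ₁ e^(−t/τ₁) − τ₂ e^(−t/τ₂))/(τ₁ − τ₂)].
At t = 49.6: e^(−t/τ₁) = 0.11793, e^(−t/τ₂) = 0.27575.
C₂ = 4.87·[1 − (23.203·0.11793 − 38.501·0.27575)/(-15.298)] = 4.87·0.48489 = 2.3614 mg/L.

2.36 mg/L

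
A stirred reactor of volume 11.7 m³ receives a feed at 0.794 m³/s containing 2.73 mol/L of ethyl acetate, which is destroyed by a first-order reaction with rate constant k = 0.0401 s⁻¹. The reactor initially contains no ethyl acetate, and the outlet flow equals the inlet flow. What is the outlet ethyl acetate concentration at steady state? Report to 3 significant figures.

1.72 mol/L

Species balance: V dC/dt = Q C_in − Q C − k V C.
At steady state: 0 = Q C_in − (Q + kV) C_ss, so C_ss = Q C_in/(Q + kV).
C_ss = 0.794·2.73/(0.794 + 0.0401·11.7) = 2.1676/1.2632 = 1.7160 mol/L.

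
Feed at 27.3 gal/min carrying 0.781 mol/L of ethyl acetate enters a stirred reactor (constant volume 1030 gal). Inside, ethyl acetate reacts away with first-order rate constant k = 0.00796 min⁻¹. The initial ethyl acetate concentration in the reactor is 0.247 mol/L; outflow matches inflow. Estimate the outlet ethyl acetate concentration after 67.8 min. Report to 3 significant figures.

Accumulation = in − out − consumed: V dC/dt = Q C_in − Q C − k V C.
This is linear with rate a = Q/V + k = 0.034465 min⁻¹.
C_ss = Q C_in/(Q + kV) = 0.60062 mol/L; C(t) = C_ss + (C₀ − C_ss) e^(−a t).
C(67.8) = 0.60062 + (-0.35362)·e^(−0.034465·67.8) = 0.60062 + (-0.35362)·0.096644 = 0.56644 mol/L.

0.566 mol/L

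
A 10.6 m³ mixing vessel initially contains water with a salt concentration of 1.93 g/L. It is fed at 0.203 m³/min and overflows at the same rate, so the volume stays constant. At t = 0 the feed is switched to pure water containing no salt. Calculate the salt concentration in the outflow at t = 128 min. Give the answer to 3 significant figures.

Unsteady species balance (constant V, well mixed): V dC/dt = Q(C_in − C).
Rewrite as dC/dt + C/τ = C_in/τ, τ = V/Q = 52.217 min.
This is linear first-order; C(t) = C_in + (C₀ − C_in) e^(−t/τ).
C(128) = 0 + (1.93 − 0)·e^(−128/52.217) = 0 + (1.9300)·0.086180 = 0.16633 g/L.

0.166 g/L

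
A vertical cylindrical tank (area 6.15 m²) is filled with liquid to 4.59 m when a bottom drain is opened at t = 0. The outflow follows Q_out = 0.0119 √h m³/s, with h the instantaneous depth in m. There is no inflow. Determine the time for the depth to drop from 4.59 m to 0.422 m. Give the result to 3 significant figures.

1540 s

A dh/dt = −Q_out = −0.0119 √h.
This is separable: 2 d(√h)/dt = −0.0119/A, so √h = √h₀ − (0.0119/(2A)) t.
t = 2A(√h₀ − √h)/0.0119 = 2·6.15·(√4.59 − √0.422)/0.0119
  = 12.300 × (2.1424 − 0.64962) / 0.0119 = 1543.0 s.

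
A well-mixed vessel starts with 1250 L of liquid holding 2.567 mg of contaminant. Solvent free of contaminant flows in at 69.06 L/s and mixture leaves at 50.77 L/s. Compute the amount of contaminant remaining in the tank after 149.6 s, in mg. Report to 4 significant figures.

Let m(t) be the amount of contaminant. Volume: V(t) = V₀ + (Q_in − Q_out) t = 1250 + 18.2900 t; V(149.6) = 3986.18 L.
Solute balance: dm/dt = 0 − Q_out C = −Q_out m/V(t).
dm/m = −Q_out dt/(V₀ + 18.2900 t); integrating gives ln(m/m₀) = −(Q_out/(Q_in−Q_out)) ln(V/V₀).
m = m₀ (V₀/V)^(Q_out/(Q_in−Q_out)) = 2.567 × (1250/3986.18)^(2.77583) = 0.102656 mg.

0.1027 mg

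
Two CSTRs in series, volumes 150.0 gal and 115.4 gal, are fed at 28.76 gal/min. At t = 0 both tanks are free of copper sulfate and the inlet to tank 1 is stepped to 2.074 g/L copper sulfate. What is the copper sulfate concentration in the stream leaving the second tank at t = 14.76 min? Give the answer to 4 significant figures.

Species balance on tank i: dCᵢ/dt = (Cᵢ₋₁ − Cᵢ)/τᵢ with τᵢ = Vᵢ/Q.
τ₁ = 150.0/28.76 = 5.21558 min; τ₂ = 115.4/28.76 = 4.01252 min.
Solving the cascade with C₁(0)=C₂(0)=0 gives C₂(t) = C_in[1 − (τ₁ e^(−t/τ₁) − τ₂ e^(−t/τ₂))/(τ₁ − τ₂)].
At t = 14.76: e^(−t/τ₁) = 0.0590138, e^(−t/τ₂) = 0.0252611.
C₂ = 2.074·[1 − (5.21558·0.0590138 − 4.01252·0.0252611)/(1.20306)] = 2.074·0.828412 = 1.71813 g/L.

1.718 g/L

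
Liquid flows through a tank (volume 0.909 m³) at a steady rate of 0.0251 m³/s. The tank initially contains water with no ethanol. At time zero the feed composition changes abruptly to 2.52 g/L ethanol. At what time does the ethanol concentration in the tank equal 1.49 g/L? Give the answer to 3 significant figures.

Species balance: V dC/dt = Q(C_in − C) ⇒ τ = V/Q = 36.215 s.
C(t) = C_in + (C₀ − C_in) e^(−t/τ). Set C = 1.49 and solve for t:
e^(−t/τ) = (C − C_in)/(C₀ − C_in) = (1.49 − 2.52)/(0 − 2.52) = 0.40873
t = −τ ln(…) = 36.215 × 0.89470 = 32.402 s.

32.4 s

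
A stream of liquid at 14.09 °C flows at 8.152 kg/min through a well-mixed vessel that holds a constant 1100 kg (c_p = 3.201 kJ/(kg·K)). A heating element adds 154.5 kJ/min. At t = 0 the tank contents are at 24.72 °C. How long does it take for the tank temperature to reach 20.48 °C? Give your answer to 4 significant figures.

311.2 min

Heat balance on the well-mixed liquid: M c_p dT/dt = ṁ c_p (T_in − T) + 154.5.
τ = M/ṁ = 134.936 min; T_ss = T_in + Q̇/(ṁ c_p) = 20.0108 °C.
T(t) = T_ss + (T₀ − T_ss) e^(−t/τ). Set T = 20.48:
e^(−t/τ) = (20.48 − 20.0108)/(24.72 − 20.0108) = 0.0996393
t = −134.936 · ln(0.0996393) = 311.190 min.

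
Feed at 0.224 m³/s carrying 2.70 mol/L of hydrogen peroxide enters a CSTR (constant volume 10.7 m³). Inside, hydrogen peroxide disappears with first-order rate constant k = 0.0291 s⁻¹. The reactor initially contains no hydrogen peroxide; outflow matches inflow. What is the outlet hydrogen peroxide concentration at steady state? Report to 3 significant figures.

1.13 mol/L

Species balance: V dC/dt = Q C_in − Q C − k V C.
Steady state (dC/dt = 0): C_ss = Q C_in/(Q + kV) = C_in/(1 + kV/Q).
C_ss = 0.224·2.70/(0.224 + 0.0291·10.7) = 0.60480/0.53537 = 1.1297 mol/L.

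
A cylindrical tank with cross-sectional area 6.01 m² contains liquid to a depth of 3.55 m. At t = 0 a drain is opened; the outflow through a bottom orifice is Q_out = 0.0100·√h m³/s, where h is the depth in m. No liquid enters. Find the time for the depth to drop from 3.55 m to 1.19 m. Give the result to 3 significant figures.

With no inflow, A dh/dt = −0.0100 √h.
Separate and integrate: 2(√h − √h₀) = −(0.0100/A) t.
t = 2A(√h₀ − √h)/0.0100 = 2·6.01·(√3.55 − √1.19)/0.0100
  = 12.020 × (1.8841 − 1.0909) / 0.0100 = 953.51 s.

954 s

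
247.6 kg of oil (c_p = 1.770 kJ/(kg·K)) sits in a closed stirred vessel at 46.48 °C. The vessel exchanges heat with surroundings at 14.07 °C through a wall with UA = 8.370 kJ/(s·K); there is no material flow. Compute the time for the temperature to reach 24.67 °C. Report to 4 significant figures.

58.52 s

Unsteady energy balance on the tank contents: M c_p dT/dt = −UA(T − T_amb).
τ = M c_p/UA = 52.3599 s; T_ss = T_amb = 14.0700 °C.
T(t) = T_ss + (T₀ − T_ss)e^(−t/τ); set T = 24.67:
t = −τ ln[(T − T_ss)/(T₀ − T_ss)] = −52.3599 · ln(0.327060) = 58.5181 s.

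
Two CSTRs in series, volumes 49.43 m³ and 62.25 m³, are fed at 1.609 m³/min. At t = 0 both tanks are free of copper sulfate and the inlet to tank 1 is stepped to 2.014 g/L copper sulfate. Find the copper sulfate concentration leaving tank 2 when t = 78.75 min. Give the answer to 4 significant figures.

1.335 g/L

Each tank obeys Vᵢ dCᵢ/dt = Q(Cᵢ₋₁ − Cᵢ), so τᵢ = Vᵢ/Q.
τ₁ = 49.43/1.609 = 30.7209 min; τ₂ = 62.25/1.609 = 38.6886 min.
Tank 1: C₁ = C_in(1 − e^(−t/τ₁)). Tank 2 (τ₁ ≠ τ₂): C₂ = C_in[1 − (τ₁ e^(−t/τ₁) − τ₂ e^(−t/τ₂))/(τ₁ − τ₂)].
At t = 78.75: e^(−t/τ₁) = 0.0770425, e^(−t/τ₂) = 0.130618.
C₂ = 2.014·[1 − (30.7209·0.0770425 − 38.6886·0.130618)/(-7.96768)] = 2.014·0.662814 = 1.33491 g/L.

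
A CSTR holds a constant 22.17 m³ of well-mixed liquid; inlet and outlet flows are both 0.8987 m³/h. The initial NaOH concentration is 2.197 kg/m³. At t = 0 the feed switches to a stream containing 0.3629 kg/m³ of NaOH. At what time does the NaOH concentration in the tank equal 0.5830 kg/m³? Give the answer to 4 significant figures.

52.30 h

Accumulation = in − out for the solute gives V dC/dt = Q(C_in − C), so τ = V/Q = 24.6690 h.
C(t) = C_in + (C₀ − C_in) e^(−t/τ). Set C = 0.5830 and solve for t:
e^(−t/τ) = (C − C_in)/(C₀ − C_in) = (0.5830 − 0.3629)/(2.197 − 0.3629) = 0.120004
t = −τ ln(…) = 24.6690 × 2.12023 = 52.3038 h.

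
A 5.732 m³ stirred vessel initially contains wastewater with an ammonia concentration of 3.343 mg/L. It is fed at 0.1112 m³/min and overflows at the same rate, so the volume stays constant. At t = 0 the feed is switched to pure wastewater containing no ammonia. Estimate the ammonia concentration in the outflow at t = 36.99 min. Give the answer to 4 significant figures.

1.631 mg/L

Mass balance on the solute (V constant): V dC/dt = Q(C_in − C).
Rewrite as dC/dt + C/τ = C_in/τ, τ = V/Q = 51.5468 min.
C approaches C_in exponentially: C(t) = C_in + (C₀ − C_in) e^(−t/τ).
C(36.99) = 0 + (3.343 − 0)·e^(−36.99/51.5468) = 0 + (3.34300)·0.487921 = 1.63112 mg/L.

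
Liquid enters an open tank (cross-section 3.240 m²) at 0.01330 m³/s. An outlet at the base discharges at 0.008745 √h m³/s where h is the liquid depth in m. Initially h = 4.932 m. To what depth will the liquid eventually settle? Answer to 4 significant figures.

Level balance: A dh/dt = 0.01330 − 0.008745 √h. Setting dh/dt = 0:
Q_in = 0.008745 √h_ss ⇒ √h_ss = 0.01330/0.008745 = 1.52087.
h_ss = 1.52087² = 2.31304 m. (Since h₀ = 4.932 m > h_ss, the level will fall toward this value.)

2.313 m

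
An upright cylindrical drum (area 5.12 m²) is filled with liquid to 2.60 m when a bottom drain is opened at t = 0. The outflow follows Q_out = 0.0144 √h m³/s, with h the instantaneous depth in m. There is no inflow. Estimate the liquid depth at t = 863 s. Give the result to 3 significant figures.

0.159 m

A dh/dt = −Q_out = −0.0144 √h.
This is separable: 2 d(√h)/dt = −0.0144/A, so √h = √h₀ − (0.0144/(2A)) t.
√h = √2.60 − 0.0144·863/(2·5.12) = 1.6125 − 1.2136 = 0.39886.
h = 0.39886² = 0.15909 m.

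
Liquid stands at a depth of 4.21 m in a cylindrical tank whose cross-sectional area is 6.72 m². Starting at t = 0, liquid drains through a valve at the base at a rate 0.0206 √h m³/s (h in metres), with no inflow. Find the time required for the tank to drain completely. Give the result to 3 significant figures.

1340 s

Unsteady balance on liquid volume: A dh/dt = −0.0206 √h.
This is separable: 2 d(√h)/dt = −0.0206/A, so √h = √h₀ − (0.0206/(2A)) t.
Tank is empty when √h = 0: t_empty = 2A√h₀/0.0206.
t_empty = 2·6.72·√4.21/0.0206 = 13.440·2.0518/0.0206 = 1338.7 s.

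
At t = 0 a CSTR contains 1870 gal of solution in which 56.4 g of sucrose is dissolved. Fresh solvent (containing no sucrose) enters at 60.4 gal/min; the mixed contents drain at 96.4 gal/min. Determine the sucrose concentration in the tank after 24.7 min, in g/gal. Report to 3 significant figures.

Let m(t) be the amount of sucrose. Volume: V(t) = V₀ + (Q_in − Q_out) t = 1870 − 36.000 t; V(24.7) = 980.80 gal.
Solute balance: dm/dt = 0 − Q_out C = −Q_out m/V(t).
dm/m = −Q_out dt/(V₀ − 36.000 t); integrating gives ln(m/m₀) = −(Q_out/(Q_in−Q_out)) ln(V/V₀).
m = m₀ (V₀/V)^(Q_out/(Q_in−Q_out)) = 56.4 × (1870/980.80)^(-2.6778) = 10.018 g.
C = m/V = 10.018/980.80 = 0.010215 g/gal.

0.0102 g/gal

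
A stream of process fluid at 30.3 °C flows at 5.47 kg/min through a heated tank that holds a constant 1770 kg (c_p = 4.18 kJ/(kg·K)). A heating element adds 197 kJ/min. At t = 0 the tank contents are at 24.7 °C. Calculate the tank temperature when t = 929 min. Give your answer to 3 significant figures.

Unsteady energy balance on the tank contents: M c_p dT/dt = ṁ c_p (T_in − T) + 197.
τ = M/ṁ = 323.58 min; T_ss = T_in + Q̇/(ṁ c_p) = 30.3 + 197/(5.47·4.18) = 38.916 °C.
T approaches T_ss exponentially: T(t) = T_ss + (T₀ − T_ss) e^(−t/τ).
T(929) = 38.916 + (-14.216)·e^(−929/323.58) = 38.916 + (-14.216)·0.056644 = 38.111 °C.

38.1 °C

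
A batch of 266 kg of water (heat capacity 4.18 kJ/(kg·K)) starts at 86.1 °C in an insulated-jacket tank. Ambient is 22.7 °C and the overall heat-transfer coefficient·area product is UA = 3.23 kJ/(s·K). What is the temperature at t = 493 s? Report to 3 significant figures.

Heat balance on the well-mixed liquid: M c_p dT/dt = −UA(T − T_amb).
dT/dt = (T_ss − T)/τ with T_ss = T_amb = 22.700 °C, τ = M c_p/UA = 266·4.18/3.23 = 344.24 s.
This is linear first-order; T(t) = T_ss + (T₀ − T_ss) e^(−t/τ).
T(493) = 22.700 + (63.400)·0.23879 = 37.839 °C.

37.8 °C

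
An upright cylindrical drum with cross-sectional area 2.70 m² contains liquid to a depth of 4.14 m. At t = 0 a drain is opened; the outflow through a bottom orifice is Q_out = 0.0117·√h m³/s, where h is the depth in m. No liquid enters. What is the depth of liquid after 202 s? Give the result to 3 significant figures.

Mass balance (ρ constant): A dh/dt = −0.0117 √h.
∫ h^(−1/2) dh = −(0.0117/A) ∫ dt, giving 2√h = 2√h₀ − (0.0117/A) t.
√h = √4.14 − 0.0117·202/(2·2.70) = 2.0347 − 0.43767 = 1.5970.
h = 1.5970² = 2.5505 m.

2.55 m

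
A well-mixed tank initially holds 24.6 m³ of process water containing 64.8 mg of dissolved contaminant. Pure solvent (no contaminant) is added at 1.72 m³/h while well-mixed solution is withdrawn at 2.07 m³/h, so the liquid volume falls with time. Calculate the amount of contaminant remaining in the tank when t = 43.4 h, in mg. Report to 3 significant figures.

Total volume: dV/dt = Q_in − Q_out = -0.35000 m³/h, so V(t) = 24.6 − 0.35000 t and V(43.4) = 9.4100 m³.
Species balance (pure solvent in): dm/dt = −Q_out · m/V(t).
dm/m = −Q_out dt/(V₀ − 0.35000 t); integrating gives ln(m/m₀) = −(Q_out/(Q_in−Q_out)) ln(V/V₀).
m = m₀ (V₀/V)^(Q_out/(Q_in−Q_out)) = 64.8 × (24.6/9.4100)^(-5.9143) = 0.22043 mg.

0.220 mg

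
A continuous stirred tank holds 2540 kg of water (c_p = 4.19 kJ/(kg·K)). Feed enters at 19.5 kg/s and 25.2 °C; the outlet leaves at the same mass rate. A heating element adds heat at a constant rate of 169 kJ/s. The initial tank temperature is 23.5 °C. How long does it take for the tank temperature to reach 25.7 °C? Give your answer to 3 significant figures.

Heat balance on the well-mixed liquid: M c_p dT/dt = ṁ c_p (T_in − T) + 169.
τ = M/ṁ = 130.26 s; T_ss = T_in + Q̇/(ṁ c_p) = 27.268 °C.
T(t) = T_ss + (T₀ − T_ss) e^(−t/τ). Set T = 25.7:
e^(−t/τ) = (25.7 − 27.268)/(23.5 − 27.268) = 0.41620
t = −130.26 · ln(0.41620) = 114.18 s.

114 s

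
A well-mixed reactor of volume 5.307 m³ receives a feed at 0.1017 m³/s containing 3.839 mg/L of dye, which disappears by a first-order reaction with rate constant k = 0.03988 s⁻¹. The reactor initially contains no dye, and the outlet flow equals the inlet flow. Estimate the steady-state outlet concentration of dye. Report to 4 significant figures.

Species balance: V dC/dt = Q C_in − Q C − k V C.
Steady state (dC/dt = 0): C_ss = Q C_in/(Q + kV) = C_in/(1 + kV/Q).
C_ss = 0.1017·3.839/(0.1017 + 0.03988·5.307) = 0.390426/0.313343 = 1.24600 mg/L.

1.246 mg/L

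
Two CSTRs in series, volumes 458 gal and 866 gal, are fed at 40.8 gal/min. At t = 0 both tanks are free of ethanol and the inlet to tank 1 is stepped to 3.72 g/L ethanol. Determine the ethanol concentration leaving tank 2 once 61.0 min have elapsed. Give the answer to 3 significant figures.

3.29 g/L

Time constants: τᵢ = Vᵢ/Q for each well-mixed tank.
τ₁ = 458/40.8 = 11.225 min; τ₂ = 866/40.8 = 21.225 min.
Tank 1: C₁ = C_in(1 − e^(−t/τ₁)). Tank 2 (τ₁ ≠ τ₂): C₂ = C_in[1 − (τ₁ e^(−t/τ₁) − τ₂ e^(−t/τ₂))/(τ₁ − τ₂)].
At t = 61.0: e^(−t/τ₁) = 0.0043653, e^(−t/τ₂) = 0.056478.
C₂ = 3.72·[1 − (11.225·0.0043653 − 21.225·0.056478)/(-10.000)] = 3.72·0.88502 = 3.2923 g/L.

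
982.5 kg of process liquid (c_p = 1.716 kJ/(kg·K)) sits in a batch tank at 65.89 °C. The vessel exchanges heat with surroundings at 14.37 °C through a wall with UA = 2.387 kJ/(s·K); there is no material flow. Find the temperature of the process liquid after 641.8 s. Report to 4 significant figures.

Heat balance on the well-mixed liquid: M c_p dT/dt = −UA(T − T_amb).
dT/dt = (T_ss − T)/τ with T_ss = T_amb = 14.3700 °C, τ = M c_p/UA = 982.5·1.716/2.387 = 706.313 s.
Integrating: T(t) = T_ss + (T₀ − T_ss) e^(−t/τ).
T(641.8) = 14.3700 + (51.5200)·0.403063 = 35.1358 °C.

35.14 °C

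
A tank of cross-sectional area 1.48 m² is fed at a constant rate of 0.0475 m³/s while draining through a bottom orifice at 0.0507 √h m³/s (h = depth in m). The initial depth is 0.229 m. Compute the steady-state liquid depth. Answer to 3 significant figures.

0.878 m

Unsteady balance on liquid volume: A dh/dt = Q_in − 0.0507 √h. At steady state dh/dt = 0:
Q_in = 0.0507 √h_ss ⇒ √h_ss = 0.0475/0.0507 = 0.93688.
h_ss = 0.93688² = 0.87775 m. (Since h₀ = 0.229 m < h_ss, the level will rise toward this value.)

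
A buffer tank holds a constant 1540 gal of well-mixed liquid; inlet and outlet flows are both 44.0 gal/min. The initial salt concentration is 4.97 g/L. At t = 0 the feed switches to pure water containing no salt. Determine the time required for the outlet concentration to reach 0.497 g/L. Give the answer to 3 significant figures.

Species balance: V dC/dt = Q(C_in − C) ⇒ τ = V/Q = 35.000 min.
C(t) = C_in + (C₀ − C_in) e^(−t/τ). Set C = 0.497 and solve for t:
e^(−t/τ) = (C − C_in)/(C₀ − C_in) = (0.497 − 0)/(4.97 − 0) = 0.10000
t = −τ ln(…) = 35.000 × 2.3026 = 80.590 min.

80.6 min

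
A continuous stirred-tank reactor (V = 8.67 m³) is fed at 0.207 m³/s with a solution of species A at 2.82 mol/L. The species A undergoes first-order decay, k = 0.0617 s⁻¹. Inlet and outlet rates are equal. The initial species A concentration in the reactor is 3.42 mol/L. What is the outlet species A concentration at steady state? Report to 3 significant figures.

0.787 mol/L

Species balance: V dC/dt = Q C_in − Q C − k V C.
Steady state (dC/dt = 0): C_ss = Q C_in/(Q + kV) = C_in/(1 + kV/Q).
C_ss = 0.207·2.82/(0.207 + 0.0617·8.67) = 0.58374/0.74194 = 0.78678 mol/L.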